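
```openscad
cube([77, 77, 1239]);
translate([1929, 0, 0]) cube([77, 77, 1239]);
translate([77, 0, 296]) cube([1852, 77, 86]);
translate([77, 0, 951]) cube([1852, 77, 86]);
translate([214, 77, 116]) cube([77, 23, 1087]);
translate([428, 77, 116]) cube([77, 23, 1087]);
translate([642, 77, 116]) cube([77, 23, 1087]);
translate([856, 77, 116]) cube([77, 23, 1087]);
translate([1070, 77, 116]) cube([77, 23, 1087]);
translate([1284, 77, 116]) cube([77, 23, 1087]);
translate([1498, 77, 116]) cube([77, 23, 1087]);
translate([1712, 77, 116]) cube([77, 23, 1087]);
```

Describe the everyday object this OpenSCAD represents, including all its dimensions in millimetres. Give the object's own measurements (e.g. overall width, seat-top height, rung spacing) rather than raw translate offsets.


A fence section. Two 77×77 mm posts, 1239 mm tall, stand on the floor with a clear span of 1852 mm between their inner faces. Two horizontal rails of 77×86 mm section span the gap between the posts with their undersides at z = 296 mm and z = 951 mm, flush with the posts' −y face. 8 pickets, each 77 mm wide, 23 mm thick and 1087 mm tall, are fixed to the +y face of the rails with their bottoms at z = 116 mm, spaced across the span with a 137 mm gap after the −x post and between neighbouring pickets, with 140 mm left before the +x post.


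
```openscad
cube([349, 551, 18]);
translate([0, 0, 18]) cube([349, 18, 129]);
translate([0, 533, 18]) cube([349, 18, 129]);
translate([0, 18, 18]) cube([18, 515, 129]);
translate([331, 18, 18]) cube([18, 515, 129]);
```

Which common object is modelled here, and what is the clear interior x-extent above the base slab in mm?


An open box. The internal width is 313 mm.

A 349×551 base slab with four walls standing on it — an open box. The base is 349 mm wide and the walls are 18 mm thick, so the internal width is 349 − 2 × 18 = 313 mm.


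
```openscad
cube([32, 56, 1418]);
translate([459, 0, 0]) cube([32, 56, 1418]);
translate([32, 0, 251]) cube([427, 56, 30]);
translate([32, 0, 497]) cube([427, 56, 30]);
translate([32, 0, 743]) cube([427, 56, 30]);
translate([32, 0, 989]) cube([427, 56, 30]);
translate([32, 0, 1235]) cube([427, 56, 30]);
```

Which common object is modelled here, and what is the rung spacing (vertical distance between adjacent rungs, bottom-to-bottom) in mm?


A ladder. The rung spacing is 246 mm.

Two tall 32×56 posts with 5 short bars between them — a ladder. Adjacent rungs sit at z = 251 and z = 497, so the spacing is 497 − 251 = 246 mm.


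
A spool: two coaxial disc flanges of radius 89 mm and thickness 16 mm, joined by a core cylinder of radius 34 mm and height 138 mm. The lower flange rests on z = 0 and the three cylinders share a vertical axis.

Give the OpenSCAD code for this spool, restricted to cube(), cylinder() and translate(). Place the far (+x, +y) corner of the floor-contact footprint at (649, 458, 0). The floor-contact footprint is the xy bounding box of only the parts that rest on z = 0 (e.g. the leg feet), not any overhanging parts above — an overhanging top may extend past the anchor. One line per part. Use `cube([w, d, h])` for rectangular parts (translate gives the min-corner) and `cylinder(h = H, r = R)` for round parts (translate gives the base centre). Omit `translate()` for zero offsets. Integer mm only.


translate([560, 369, 0]) cylinder(h = 16, r = 89);
translate([560, 369, 16]) cylinder(h = 138, r = 34);
translate([560, 369, 154]) cylinder(h = 16, r = 89);


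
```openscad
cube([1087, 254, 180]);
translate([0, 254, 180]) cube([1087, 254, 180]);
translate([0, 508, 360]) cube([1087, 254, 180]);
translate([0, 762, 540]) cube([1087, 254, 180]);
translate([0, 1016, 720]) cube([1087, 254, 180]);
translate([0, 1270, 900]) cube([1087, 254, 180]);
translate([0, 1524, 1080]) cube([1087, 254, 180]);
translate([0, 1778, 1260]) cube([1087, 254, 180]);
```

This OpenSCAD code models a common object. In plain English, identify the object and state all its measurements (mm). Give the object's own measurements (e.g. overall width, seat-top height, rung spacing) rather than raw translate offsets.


A straight staircase of 8 solid steps. Each step is 1087 mm wide (x), 254 mm deep (y, the going) and 180 mm tall (the rise). The first step rests on the floor; each subsequent step sits one going further in +y and one rise higher in +z, directly behind and above the previous step with no overlap.


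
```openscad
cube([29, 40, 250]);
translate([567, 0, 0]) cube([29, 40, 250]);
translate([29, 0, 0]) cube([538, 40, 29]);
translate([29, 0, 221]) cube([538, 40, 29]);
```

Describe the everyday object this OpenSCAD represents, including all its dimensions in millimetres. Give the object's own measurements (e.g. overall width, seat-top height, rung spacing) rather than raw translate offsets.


A rectangular picture frame lying in the x–z plane (depth along y). The opening is 538 mm wide (x) by 192 mm tall (z), surrounded by a border 29 mm wide on all four sides. The frame is 40 mm deep and is made of two full-height vertical stiles with two horizontal rails fitted between them.


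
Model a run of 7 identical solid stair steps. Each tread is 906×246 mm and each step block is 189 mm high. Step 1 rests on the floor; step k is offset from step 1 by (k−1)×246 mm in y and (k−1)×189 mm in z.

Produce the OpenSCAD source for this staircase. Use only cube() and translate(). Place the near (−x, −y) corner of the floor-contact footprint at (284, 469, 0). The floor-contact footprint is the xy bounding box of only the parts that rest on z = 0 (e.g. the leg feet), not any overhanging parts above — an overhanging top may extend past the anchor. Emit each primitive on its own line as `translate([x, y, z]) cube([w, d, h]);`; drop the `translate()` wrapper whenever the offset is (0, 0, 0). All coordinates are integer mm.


translate([284, 469, 0]) cube([906, 246, 189]);
translate([284, 715, 189]) cube([906, 246, 189]);
translate([284, 961, 378]) cube([906, 246, 189]);
translate([284, 1207, 567]) cube([906, 246, 189]);
translate([284, 1453, 756]) cube([906, 246, 189]);
translate([284, 1699, 945]) cube([906, 246, 189]);
translate([284, 1945, 1134]) cube([906, 246, 189]);


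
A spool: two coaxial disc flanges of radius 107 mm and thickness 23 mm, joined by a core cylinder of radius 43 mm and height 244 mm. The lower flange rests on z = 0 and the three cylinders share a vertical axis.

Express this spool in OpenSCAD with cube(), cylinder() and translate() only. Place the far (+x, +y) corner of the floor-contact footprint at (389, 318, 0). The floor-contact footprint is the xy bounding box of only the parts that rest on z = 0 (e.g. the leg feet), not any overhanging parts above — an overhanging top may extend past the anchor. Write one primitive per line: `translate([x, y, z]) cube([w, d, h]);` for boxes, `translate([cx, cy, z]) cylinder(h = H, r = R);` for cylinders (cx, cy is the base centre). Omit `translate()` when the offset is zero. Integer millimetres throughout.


translate([282, 211, 0]) cylinder(h = 23, r = 107);
translate([282, 211, 23]) cylinder(h = 244, r = 43);
translate([282, 211, 267]) cylinder(h = 23, r = 107);


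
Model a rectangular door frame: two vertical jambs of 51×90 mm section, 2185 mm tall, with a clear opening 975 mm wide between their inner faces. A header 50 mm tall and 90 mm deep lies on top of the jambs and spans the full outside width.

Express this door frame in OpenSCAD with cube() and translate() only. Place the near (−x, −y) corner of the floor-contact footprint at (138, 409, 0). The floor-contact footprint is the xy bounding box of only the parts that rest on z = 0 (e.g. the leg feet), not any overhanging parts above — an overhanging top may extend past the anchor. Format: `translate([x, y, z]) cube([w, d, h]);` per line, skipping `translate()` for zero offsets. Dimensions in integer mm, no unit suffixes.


translate([138, 409, 0]) cube([51, 90, 2185]);
translate([1164, 409, 0]) cube([51, 90, 2185]);
translate([138, 409, 2185]) cube([1077, 90, 50]);


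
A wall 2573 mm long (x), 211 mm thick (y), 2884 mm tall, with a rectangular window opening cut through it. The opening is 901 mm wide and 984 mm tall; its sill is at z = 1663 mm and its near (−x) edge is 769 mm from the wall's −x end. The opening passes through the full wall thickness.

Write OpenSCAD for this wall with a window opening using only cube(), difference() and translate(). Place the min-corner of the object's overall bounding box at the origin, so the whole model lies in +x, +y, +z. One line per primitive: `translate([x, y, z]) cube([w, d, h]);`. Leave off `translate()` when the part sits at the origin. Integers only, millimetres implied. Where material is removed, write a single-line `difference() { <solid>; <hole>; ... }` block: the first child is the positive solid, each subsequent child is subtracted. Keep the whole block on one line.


difference() { cube([2573, 211, 2884]); translate([769, 0, 1663]) cube([901, 211, 984]); }


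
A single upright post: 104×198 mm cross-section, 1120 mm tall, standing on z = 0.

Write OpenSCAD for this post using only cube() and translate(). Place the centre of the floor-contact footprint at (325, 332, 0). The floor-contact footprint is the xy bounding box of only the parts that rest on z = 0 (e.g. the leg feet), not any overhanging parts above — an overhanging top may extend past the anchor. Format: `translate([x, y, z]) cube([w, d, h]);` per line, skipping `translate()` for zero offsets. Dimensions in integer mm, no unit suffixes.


translate([273, 233, 0]) cube([104, 198, 1120]);


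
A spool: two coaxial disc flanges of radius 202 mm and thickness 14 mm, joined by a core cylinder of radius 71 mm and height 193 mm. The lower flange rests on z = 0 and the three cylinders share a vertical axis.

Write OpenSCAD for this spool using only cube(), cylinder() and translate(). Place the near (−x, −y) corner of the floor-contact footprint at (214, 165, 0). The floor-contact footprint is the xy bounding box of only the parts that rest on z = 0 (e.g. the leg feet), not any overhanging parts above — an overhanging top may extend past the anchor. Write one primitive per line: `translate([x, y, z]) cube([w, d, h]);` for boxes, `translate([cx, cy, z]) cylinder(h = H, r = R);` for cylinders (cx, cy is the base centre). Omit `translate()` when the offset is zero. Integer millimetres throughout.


translate([416, 367, 0]) cylinder(h = 14, r = 202);
translate([416, 367, 14]) cylinder(h = 193, r = 71);
translate([416, 367, 207]) cylinder(h = 14, r = 202);


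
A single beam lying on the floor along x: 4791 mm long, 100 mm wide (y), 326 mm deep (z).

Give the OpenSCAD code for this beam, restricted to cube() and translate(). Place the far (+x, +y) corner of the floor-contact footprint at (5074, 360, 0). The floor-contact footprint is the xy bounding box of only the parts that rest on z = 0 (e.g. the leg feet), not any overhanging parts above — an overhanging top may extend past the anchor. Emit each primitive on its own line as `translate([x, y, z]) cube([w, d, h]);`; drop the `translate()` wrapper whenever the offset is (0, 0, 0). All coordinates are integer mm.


translate([283, 260, 0]) cube([4791, 100, 326]);


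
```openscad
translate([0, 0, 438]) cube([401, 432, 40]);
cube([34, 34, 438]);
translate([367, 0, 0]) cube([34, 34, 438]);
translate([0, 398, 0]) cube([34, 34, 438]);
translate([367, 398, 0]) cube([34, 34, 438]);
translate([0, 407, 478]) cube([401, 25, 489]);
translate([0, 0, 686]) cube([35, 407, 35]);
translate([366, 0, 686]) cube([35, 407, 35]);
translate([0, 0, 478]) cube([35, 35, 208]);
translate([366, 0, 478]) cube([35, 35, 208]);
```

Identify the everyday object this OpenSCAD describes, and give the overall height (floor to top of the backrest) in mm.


A chair. The overall height is 967 mm.

A slab on four corner posts with a tall panel at the back — a chair. The seat slab sits at z = 438 with thickness 40, and the 489 mm backrest starts at the seat top, so the overall height is 438 + 40 + 489 = 967 mm.


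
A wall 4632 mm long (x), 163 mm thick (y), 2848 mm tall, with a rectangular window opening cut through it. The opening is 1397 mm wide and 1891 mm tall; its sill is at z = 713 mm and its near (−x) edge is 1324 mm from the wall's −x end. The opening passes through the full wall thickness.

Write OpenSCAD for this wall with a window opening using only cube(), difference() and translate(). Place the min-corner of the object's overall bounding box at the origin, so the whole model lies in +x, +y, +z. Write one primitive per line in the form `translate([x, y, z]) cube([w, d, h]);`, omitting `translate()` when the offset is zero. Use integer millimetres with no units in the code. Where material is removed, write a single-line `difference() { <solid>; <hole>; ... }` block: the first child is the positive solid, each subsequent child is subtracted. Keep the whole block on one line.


difference() { cube([4632, 163, 2848]); translate([1324, 0, 713]) cube([1397, 163, 1891]); }


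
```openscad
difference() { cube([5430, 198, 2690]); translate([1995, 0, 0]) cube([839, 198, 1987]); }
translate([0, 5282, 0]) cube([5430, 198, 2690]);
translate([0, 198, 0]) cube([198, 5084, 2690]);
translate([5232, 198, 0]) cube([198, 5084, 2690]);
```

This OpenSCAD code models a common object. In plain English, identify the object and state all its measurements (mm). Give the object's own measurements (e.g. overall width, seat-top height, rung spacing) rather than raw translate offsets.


A single room: four walls, each 2690 mm tall and 198 mm thick, enclosing an outside footprint 5430×5480 mm (x × y), no floor or roof. The front and back walls (−y and +y sides) run the full x-width; the side walls fit between their inner faces. A door opening 839 mm wide and 1987 mm tall is cut through the front wall from the floor up, its −x edge 1995 mm from the wall's −x end.


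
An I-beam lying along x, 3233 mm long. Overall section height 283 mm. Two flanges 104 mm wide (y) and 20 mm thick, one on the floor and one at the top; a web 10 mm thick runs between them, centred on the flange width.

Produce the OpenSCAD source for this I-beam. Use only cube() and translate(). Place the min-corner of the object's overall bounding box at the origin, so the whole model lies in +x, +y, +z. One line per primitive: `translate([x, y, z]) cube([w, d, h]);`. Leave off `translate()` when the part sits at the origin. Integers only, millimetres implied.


cube([3233, 104, 20]);
translate([0, 47, 20]) cube([3233, 10, 243]);
translate([0, 0, 263]) cube([3233, 104, 20]);


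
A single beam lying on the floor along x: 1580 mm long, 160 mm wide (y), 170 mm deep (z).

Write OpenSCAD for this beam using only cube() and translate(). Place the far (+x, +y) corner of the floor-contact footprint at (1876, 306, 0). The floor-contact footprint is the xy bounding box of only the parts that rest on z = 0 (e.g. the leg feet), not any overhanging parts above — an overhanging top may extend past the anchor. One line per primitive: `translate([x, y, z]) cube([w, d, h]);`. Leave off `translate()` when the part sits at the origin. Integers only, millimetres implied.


translate([296, 146, 0]) cube([1580, 160, 170]);


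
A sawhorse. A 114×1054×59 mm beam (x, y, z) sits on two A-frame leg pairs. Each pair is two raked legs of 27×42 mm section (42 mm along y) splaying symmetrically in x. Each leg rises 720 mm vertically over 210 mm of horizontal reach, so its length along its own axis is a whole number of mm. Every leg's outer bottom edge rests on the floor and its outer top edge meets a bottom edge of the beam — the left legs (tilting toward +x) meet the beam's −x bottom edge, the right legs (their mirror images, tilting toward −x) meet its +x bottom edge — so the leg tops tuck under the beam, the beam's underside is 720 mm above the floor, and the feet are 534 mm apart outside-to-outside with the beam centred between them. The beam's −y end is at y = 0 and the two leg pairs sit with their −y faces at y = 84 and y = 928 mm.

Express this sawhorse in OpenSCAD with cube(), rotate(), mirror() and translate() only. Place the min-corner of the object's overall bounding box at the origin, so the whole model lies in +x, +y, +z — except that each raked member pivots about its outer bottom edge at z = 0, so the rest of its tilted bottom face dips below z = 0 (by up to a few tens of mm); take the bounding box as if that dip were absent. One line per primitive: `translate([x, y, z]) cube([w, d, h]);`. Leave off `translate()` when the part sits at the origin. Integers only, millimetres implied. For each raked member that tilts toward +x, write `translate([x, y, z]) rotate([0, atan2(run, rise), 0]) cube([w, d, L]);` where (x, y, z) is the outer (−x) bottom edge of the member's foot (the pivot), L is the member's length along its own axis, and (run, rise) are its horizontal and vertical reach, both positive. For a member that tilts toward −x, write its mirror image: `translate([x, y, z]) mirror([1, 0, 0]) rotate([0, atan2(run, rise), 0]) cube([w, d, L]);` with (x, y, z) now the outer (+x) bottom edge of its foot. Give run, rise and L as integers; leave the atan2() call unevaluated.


// leg length = √(210² + 720²) = 750
// right-leg outer foot x = 2·210 + 114 = 534
// beam min-corner = (210, 0, 720)
translate([210, 0, 720]) cube([114, 1054, 59]);
translate([0, 84, 0]) rotate([0, atan2(210, 720), 0]) cube([27, 42, 750]);
translate([534, 84, 0]) mirror([1, 0, 0]) rotate([0, atan2(210, 720), 0]) cube([27, 42, 750]);
translate([0, 928, 0]) rotate([0, atan2(210, 720), 0]) cube([27, 42, 750]);
translate([534, 928, 0]) mirror([1, 0, 0]) rotate([0, atan2(210, 720), 0]) cube([27, 42, 750]);


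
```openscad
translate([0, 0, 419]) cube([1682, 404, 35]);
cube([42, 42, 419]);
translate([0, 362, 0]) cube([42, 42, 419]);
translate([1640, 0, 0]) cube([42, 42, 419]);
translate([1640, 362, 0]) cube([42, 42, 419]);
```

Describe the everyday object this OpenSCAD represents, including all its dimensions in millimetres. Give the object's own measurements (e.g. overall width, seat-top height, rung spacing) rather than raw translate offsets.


A long wooden bench with a 1682 mm (x) × 404 mm (y) seat, 35 mm thick, its top surface 454 mm above the floor. Four 42 mm square legs at the seat corners, flush with the edges, run from z = 0 to the seat underside.


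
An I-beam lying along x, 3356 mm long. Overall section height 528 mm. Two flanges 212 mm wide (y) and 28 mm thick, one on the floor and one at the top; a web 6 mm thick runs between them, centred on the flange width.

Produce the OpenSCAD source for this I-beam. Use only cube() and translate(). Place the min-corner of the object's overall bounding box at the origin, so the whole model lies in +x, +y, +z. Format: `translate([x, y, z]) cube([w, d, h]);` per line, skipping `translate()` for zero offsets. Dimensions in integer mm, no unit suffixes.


cube([3356, 212, 28]);
translate([0, 103, 28]) cube([3356, 6, 472]);
translate([0, 0, 500]) cube([3356, 212, 28]);


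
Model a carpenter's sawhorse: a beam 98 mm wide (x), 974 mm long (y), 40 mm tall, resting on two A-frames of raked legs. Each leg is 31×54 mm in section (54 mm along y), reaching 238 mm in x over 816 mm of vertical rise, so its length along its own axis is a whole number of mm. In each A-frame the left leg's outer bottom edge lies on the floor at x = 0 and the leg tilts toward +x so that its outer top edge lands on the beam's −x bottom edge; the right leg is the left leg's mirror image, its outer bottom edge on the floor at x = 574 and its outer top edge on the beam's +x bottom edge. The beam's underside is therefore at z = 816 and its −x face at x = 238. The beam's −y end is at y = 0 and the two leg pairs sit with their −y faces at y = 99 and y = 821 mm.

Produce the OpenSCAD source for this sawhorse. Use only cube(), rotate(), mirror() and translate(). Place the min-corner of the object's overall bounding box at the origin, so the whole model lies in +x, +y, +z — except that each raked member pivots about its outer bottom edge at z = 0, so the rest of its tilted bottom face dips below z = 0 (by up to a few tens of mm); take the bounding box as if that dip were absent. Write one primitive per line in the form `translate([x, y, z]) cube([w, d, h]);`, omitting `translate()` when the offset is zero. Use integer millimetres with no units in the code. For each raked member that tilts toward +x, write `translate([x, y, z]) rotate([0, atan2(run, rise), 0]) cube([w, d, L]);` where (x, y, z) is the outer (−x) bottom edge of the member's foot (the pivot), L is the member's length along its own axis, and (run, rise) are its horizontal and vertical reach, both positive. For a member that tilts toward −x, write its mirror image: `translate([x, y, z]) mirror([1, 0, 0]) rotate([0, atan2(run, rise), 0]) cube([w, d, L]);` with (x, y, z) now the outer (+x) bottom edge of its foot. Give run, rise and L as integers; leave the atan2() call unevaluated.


translate([238, 0, 816]) cube([98, 974, 40]);
translate([0, 99, 0]) rotate([0, atan2(238, 816), 0]) cube([31, 54, 850]);
translate([574, 99, 0]) mirror([1, 0, 0]) rotate([0, atan2(238, 816), 0]) cube([31, 54, 850]);
translate([0, 821, 0]) rotate([0, atan2(238, 816), 0]) cube([31, 54, 850]);
translate([574, 821, 0]) mirror([1, 0, 0]) rotate([0, atan2(238, 816), 0]) cube([31, 54, 850]);


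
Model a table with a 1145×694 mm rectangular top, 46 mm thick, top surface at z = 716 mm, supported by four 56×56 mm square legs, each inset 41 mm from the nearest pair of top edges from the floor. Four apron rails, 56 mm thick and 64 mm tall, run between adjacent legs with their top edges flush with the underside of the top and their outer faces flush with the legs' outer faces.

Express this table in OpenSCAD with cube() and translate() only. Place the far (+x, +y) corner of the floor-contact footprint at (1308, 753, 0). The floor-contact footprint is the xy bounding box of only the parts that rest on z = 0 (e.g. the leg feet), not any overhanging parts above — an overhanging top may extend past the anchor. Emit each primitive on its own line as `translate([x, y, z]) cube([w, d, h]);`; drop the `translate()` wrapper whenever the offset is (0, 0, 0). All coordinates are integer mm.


// leg_h = 716 - 46 = 670
// apron z = 670 - 64 = 606
translate([204, 100, 670]) cube([1145, 694, 46]);
translate([245, 141, 0]) cube([56, 56, 670]);
translate([1252, 141, 0]) cube([56, 56, 670]);
translate([245, 697, 0]) cube([56, 56, 670]);
translate([1252, 697, 0]) cube([56, 56, 670]);
translate([301, 141, 606]) cube([951, 56, 64]);
translate([301, 697, 606]) cube([951, 56, 64]);
translate([245, 197, 606]) cube([56, 500, 64]);
translate([1252, 197, 606]) cube([56, 500, 64]);


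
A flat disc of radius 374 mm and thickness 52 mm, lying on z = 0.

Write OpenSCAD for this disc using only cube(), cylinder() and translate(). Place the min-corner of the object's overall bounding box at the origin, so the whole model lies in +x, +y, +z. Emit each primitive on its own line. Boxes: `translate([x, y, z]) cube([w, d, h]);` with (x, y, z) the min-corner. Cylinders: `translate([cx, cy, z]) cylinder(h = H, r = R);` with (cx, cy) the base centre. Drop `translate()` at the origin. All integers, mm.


translate([374, 374, 0]) cylinder(h = 52, r = 374);


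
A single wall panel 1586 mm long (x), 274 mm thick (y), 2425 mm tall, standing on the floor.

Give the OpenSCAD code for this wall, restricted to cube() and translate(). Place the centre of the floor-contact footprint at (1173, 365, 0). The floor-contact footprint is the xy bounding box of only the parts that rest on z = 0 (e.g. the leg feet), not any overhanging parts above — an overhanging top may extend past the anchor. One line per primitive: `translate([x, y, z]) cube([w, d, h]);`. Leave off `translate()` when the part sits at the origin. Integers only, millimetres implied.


translate([380, 228, 0]) cube([1586, 274, 2425]);


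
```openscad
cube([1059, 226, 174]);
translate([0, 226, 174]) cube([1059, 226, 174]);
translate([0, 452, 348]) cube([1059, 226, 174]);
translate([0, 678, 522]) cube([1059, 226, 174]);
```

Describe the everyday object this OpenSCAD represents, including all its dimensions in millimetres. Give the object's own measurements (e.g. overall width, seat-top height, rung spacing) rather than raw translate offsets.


A straight staircase of 4 solid steps. Each step is 1059 mm wide (x), 226 mm deep (y, the going) and 174 mm tall (the rise). The first step rests on the floor; each subsequent step sits one going further in +y and one rise higher in +z, directly behind and above the previous step with no overlap.


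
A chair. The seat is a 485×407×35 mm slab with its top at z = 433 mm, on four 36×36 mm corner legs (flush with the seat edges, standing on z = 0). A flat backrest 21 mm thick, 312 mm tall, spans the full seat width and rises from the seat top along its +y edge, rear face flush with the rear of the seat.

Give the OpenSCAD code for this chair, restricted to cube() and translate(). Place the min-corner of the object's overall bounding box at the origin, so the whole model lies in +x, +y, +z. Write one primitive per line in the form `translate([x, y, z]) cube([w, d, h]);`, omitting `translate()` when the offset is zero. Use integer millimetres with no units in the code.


translate([0, 0, 398]) cube([485, 407, 35]);
cube([36, 36, 398]);
translate([449, 0, 0]) cube([36, 36, 398]);
translate([0, 371, 0]) cube([36, 36, 398]);
translate([449, 371, 0]) cube([36, 36, 398]);
translate([0, 386, 433]) cube([485, 21, 312]);


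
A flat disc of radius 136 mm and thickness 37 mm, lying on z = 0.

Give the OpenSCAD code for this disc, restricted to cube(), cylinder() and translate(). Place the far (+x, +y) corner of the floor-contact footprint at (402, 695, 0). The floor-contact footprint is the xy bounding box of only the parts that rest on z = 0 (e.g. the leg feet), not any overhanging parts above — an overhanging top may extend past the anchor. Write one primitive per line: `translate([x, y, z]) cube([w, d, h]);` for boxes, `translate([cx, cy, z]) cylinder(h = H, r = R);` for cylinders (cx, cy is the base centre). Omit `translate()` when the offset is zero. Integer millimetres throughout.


translate([266, 559, 0]) cylinder(h = 37, r = 136);


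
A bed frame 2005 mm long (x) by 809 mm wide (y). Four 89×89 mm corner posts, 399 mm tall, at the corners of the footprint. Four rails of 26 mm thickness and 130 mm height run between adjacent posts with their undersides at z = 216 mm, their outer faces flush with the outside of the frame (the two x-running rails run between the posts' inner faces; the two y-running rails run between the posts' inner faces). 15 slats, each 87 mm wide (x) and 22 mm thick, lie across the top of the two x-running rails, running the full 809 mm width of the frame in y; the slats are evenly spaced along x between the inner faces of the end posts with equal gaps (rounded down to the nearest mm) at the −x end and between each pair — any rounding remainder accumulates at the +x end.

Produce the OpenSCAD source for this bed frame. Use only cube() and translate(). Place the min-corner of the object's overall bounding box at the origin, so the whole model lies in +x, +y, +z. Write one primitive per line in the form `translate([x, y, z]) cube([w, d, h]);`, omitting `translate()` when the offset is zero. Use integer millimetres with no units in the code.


cube([89, 89, 399]);
translate([0, 720, 0]) cube([89, 89, 399]);
translate([1916, 0, 0]) cube([89, 89, 399]);
translate([1916, 720, 0]) cube([89, 89, 399]);
translate([89, 0, 216]) cube([1827, 26, 130]);
translate([89, 783, 216]) cube([1827, 26, 130]);
translate([0, 89, 216]) cube([26, 631, 130]);
translate([1979, 89, 216]) cube([26, 631, 130]);
translate([121, 0, 346]) cube([87, 809, 22]);
translate([240, 0, 346]) cube([87, 809, 22]);
translate([359, 0, 346]) cube([87, 809, 22]);
translate([478, 0, 346]) cube([87, 809, 22]);
translate([597, 0, 346]) cube([87, 809, 22]);
translate([716, 0, 346]) cube([87, 809, 22]);
translate([835, 0, 346]) cube([87, 809, 22]);
translate([954, 0, 346]) cube([87, 809, 22]);
translate([1073, 0, 346]) cube([87, 809, 22]);
translate([1192, 0, 346]) cube([87, 809, 22]);
translate([1311, 0, 346]) cube([87, 809, 22]);
translate([1430, 0, 346]) cube([87, 809, 22]);
translate([1549, 0, 346]) cube([87, 809, 22]);
translate([1668, 0, 346]) cube([87, 809, 22]);
translate([1787, 0, 346]) cube([87, 809, 22]);


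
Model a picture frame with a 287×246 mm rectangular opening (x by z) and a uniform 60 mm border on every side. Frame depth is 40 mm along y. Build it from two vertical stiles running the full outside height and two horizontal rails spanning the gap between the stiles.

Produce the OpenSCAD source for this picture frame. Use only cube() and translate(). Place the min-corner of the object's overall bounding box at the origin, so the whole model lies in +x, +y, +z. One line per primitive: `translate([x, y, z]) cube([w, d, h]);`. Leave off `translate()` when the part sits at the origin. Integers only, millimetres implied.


cube([60, 40, 366]);
translate([347, 0, 0]) cube([60, 40, 366]);
translate([60, 0, 0]) cube([287, 40, 60]);
translate([60, 0, 306]) cube([287, 40, 60]);


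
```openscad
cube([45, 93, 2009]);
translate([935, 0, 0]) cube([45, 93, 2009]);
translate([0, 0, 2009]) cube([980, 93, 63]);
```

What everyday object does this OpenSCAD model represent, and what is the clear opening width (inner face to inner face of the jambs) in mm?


A door frame. The clear opening width is 890 mm.

Two 2009 mm tall posts with a header on top — a door frame. The left jamb is 45 mm wide at x = 0; the right jamb starts at x = 935. The clear opening is 935 − 45 = 890 mm.


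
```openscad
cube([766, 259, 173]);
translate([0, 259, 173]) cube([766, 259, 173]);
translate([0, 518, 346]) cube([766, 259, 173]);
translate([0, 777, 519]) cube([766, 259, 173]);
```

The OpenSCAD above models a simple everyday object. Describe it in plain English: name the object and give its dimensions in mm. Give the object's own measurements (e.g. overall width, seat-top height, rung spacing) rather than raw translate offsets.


A straight staircase of 4 solid steps. Each step is 766 mm wide (x), 259 mm deep (y, the going) and 173 mm tall (the rise). The first step rests on the floor; each subsequent step sits one going further in +y and one rise higher in +z, directly behind and above the previous step with no overlap.


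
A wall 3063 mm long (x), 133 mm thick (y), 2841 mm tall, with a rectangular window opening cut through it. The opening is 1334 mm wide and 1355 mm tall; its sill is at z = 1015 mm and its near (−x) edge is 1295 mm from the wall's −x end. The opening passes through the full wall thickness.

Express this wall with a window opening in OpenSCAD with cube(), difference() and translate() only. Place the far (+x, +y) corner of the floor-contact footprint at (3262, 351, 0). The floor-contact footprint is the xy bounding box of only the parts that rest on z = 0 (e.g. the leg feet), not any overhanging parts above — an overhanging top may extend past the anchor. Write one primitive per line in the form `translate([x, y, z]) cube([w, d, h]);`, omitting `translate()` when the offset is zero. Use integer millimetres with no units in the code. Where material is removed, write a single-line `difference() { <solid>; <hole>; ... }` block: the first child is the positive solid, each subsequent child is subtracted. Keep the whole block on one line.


difference() { translate([199, 218, 0]) cube([3063, 133, 2841]); translate([1494, 218, 1015]) cube([1334, 133, 1355]); }


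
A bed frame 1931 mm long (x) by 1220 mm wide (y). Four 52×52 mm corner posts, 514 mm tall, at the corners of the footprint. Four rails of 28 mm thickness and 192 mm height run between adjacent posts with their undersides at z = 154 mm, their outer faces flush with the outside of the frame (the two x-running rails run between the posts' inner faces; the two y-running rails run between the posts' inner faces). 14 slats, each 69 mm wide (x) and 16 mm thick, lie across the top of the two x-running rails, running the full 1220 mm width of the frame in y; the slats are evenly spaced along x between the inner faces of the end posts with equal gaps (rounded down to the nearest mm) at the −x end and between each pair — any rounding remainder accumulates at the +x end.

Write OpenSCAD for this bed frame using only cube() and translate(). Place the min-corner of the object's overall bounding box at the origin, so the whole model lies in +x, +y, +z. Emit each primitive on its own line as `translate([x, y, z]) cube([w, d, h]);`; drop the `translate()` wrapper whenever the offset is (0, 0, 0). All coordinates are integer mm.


cube([52, 52, 514]);
translate([0, 1168, 0]) cube([52, 52, 514]);
translate([1879, 0, 0]) cube([52, 52, 514]);
translate([1879, 1168, 0]) cube([52, 52, 514]);
translate([52, 0, 154]) cube([1827, 28, 192]);
translate([52, 1192, 154]) cube([1827, 28, 192]);
translate([0, 52, 154]) cube([28, 1116, 192]);
translate([1903, 52, 154]) cube([28, 1116, 192]);
translate([109, 0, 346]) cube([69, 1220, 16]);
translate([235, 0, 346]) cube([69, 1220, 16]);
translate([361, 0, 346]) cube([69, 1220, 16]);
translate([487, 0, 346]) cube([69, 1220, 16]);
translate([613, 0, 346]) cube([69, 1220, 16]);
translate([739, 0, 346]) cube([69, 1220, 16]);
translate([865, 0, 346]) cube([69, 1220, 16]);
translate([991, 0, 346]) cube([69, 1220, 16]);
translate([1117, 0, 346]) cube([69, 1220, 16]);
translate([1243, 0, 346]) cube([69, 1220, 16]);
translate([1369, 0, 346]) cube([69, 1220, 16]);
translate([1495, 0, 346]) cube([69, 1220, 16]);
translate([1621, 0, 346]) cube([69, 1220, 16]);
translate([1747, 0, 346]) cube([69, 1220, 16]);


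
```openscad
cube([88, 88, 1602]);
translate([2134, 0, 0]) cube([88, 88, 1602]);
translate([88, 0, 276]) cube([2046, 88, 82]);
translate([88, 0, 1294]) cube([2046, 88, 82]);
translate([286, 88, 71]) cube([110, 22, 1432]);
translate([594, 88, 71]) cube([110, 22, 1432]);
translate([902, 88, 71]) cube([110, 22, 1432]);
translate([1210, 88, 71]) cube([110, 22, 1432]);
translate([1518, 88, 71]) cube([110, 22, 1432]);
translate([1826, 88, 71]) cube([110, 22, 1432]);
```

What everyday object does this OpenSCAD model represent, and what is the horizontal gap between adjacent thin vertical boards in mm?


A fence section. The picket gap is 198 mm.

Two posts, two rails, 6 pickets — a fence section. Span 2046 mm holds 6 pickets of 110 mm with 7 equal gaps: ⌊(2046 − 6·110) / 7⌋ = 198 mm.


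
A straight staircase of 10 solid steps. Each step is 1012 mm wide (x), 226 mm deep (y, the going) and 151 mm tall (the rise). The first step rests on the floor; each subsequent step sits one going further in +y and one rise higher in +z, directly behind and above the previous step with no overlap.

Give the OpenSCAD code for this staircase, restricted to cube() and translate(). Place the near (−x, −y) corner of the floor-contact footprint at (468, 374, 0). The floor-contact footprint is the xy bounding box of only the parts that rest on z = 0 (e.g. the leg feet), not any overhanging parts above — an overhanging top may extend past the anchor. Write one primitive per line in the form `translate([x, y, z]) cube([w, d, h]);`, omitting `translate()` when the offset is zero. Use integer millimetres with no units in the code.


translate([468, 374, 0]) cube([1012, 226, 151]);
translate([468, 600, 151]) cube([1012, 226, 151]);
translate([468, 826, 302]) cube([1012, 226, 151]);
translate([468, 1052, 453]) cube([1012, 226, 151]);
translate([468, 1278, 604]) cube([1012, 226, 151]);
translate([468, 1504, 755]) cube([1012, 226, 151]);
translate([468, 1730, 906]) cube([1012, 226, 151]);
translate([468, 1956, 1057]) cube([1012, 226, 151]);
translate([468, 2182, 1208]) cube([1012, 226, 151]);
translate([468, 2408, 1359]) cube([1012, 226, 151]);


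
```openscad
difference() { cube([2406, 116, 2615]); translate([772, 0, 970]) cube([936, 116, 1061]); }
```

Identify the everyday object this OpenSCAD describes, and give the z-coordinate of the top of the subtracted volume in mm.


A wall with a window opening. The window head height is 2031 mm.

A wall with a rectangular opening subtracted — a window. Sill at z = 970, opening 1061 mm tall, so the head is at 970 + 1061 = 2031 mm.


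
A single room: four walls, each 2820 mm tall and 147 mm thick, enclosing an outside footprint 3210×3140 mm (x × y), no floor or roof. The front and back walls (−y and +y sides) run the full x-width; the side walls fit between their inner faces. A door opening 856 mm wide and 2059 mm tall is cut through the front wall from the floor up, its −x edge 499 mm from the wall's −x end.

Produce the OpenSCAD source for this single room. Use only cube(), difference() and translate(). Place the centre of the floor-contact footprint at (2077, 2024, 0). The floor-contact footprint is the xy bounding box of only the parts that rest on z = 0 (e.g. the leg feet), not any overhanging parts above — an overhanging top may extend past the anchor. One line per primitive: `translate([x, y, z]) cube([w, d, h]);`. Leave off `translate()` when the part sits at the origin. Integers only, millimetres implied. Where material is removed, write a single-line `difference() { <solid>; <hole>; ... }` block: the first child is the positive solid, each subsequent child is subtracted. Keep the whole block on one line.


difference() { translate([472, 454, 0]) cube([3210, 147, 2820]); translate([971, 454, 0]) cube([856, 147, 2059]); }
translate([472, 3447, 0]) cube([3210, 147, 2820]);
translate([472, 601, 0]) cube([147, 2846, 2820]);
translate([3535, 601, 0]) cube([147, 2846, 2820]);


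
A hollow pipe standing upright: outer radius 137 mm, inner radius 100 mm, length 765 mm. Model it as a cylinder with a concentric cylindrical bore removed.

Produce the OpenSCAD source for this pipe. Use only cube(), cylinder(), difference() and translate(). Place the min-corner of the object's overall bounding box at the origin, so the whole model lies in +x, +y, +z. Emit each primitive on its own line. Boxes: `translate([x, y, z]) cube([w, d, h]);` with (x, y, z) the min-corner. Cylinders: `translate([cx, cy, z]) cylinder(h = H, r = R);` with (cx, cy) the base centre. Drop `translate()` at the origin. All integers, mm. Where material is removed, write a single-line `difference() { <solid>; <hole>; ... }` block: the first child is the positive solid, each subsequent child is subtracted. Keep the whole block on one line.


difference() { translate([137, 137, 0]) cylinder(h = 765, r = 137); translate([137, 137, 0]) cylinder(h = 765, r = 100); }


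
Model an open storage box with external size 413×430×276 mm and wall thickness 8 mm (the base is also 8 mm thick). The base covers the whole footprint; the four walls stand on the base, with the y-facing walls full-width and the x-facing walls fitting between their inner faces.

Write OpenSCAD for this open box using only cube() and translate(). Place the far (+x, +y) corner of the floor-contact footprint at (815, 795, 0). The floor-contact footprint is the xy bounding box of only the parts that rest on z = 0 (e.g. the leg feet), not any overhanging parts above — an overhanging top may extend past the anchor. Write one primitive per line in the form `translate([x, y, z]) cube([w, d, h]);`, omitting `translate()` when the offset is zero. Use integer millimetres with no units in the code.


translate([402, 365, 0]) cube([413, 430, 8]);
translate([402, 365, 8]) cube([413, 8, 268]);
translate([402, 787, 8]) cube([413, 8, 268]);
translate([402, 373, 8]) cube([8, 414, 268]);
translate([807, 373, 8]) cube([8, 414, 268]);


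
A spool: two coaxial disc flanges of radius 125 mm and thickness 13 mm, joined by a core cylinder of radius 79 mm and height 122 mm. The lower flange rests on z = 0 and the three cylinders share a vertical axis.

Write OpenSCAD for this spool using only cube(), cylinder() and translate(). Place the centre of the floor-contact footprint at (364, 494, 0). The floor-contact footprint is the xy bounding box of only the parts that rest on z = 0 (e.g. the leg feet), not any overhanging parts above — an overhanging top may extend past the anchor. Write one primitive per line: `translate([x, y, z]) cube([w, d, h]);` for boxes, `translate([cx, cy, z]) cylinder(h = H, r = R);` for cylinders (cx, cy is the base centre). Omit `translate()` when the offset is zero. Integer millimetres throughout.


translate([364, 494, 0]) cylinder(h = 13, r = 125);
translate([364, 494, 13]) cylinder(h = 122, r = 79);
translate([364, 494, 135]) cylinder(h = 13, r = 125);
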